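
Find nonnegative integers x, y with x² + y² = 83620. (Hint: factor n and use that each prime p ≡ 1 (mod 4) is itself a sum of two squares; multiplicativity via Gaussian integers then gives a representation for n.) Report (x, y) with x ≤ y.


Step 1: Factor n = 83620 = 2^2 · 5 · 37 · 113.
Step 2: Check the mod-4 condition on each prime factor: 2 = 2 (special); 5 ≡ 1 (mod 4), exponent 1; 37 ≡ 1 (mod 4), exponent 1; 113 ≡ 1 (mod 4), exponent 1.
All primes ≡ 3 (mod 4) appear to even exponent (or don't appear), so by the two-squares theorem n IS expressible as a sum of two squares.
Step 3: Build a representation. Group n = k² · m with k = 2 and m = 5 · 37 · 113 = 20905 (a product of primes ≡ 1 (mod 4)); a representation of m scales to one of n via (k·x)² + (k·y)² = k²(x² + y²). Each prime p ≡ 1 (mod 4) is itself a sum of two squares; find a² by testing p − a² for a perfect square:
  5: 5 − 1² = 4 = 2² ⇒ 5 = 1² + 2².
  37: 37 − 1² = 36 = 6² ⇒ 37 = 1² + 6².
  113: 113 − 1² = 112, 113 − 2² = 109, 113 − 3² = 104, 113 − 4² = 97, 113 − 5² = 88, 113 − 6² = 77, 113 − 7² = 64 = 8² ⇒ 113 = 7² + 8².
  Combine using the Brahmagupta–Fibonacci identity (a² + b²)(c² + d²) = (ac − bd)² + (ad + bc)² = (ac + bd)² + (ad − bc)²:
  5 · 37 = 185: from (1² + 2²)(1² + 6²), take (1·1 − 2·6, 1·6 + 2·1) = (1 − 12, 6 + 2) = (-11, 8); dropping signs (only squares matter) gives (11, 8); check 11² + 8² = 121 + 64 = 185 ✓.
  185 · 113 = 20905: from (11² + 8²)(7² + 8²), take (11·7 − 8·8, 11·8 + 8·7) = (77 − 64, 88 + 56) = (13, 144); check 13² + 144² = 169 + 20736 = 20905 ✓.
  Scale by k = 2: (2·13, 2·144) = (26, 288).
Step 4: Order so x ≤ y and verify: 26² + 288² = 676 + 82944 = 83620 = n. ✓

n = 83620 = 26² + 288² (one valid representation with x ≤ y).


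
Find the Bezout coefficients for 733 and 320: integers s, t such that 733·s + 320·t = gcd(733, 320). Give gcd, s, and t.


Euclidean algorithm on (733, 320) — divide until remainder is 0:
  733 = 2 · 320 + 93
  320 = 3 · 93 + 41
  93 = 2 · 41 + 11
  41 = 3 · 11 + 8
  11 = 1 · 8 + 3
  8 = 2 · 3 + 2
  3 = 1 · 2 + 1
  2 = 2 · 1 + 0
gcd(733, 320) = 1.
Track Bezout coefficients alongside the remainders: start with r₀ = 733 = a·1 + b·0 (s = 1, t = 0) and r₁ = 320 = a·0 + b·1 (s = 0, t = 1); each new remainder r_{k+1} = r_{k-1} − q_k·r_k inherits s_{k+1} = s_{k-1} − q_k·s_k, t_{k+1} = t_{k-1} − q_k·t_k, so r_k = a·s_k + b·t_k at every step:
  q = 2: r = 93, s = 1 − 2·0 = 1, t = 0 − 2·1 = -2  (check: 733·1 + 320·(-2) = 93)
  q = 3: r = 41, s = 0 − 3·1 = -3, t = 1 − 3·(-2) = 7  (check: 733·(-3) + 320·7 = 41)
  q = 2: r = 11, s = 1 − 2·(-3) = 7, t = -2 − 2·7 = -16  (check: 733·7 + 320·(-16) = 11)
  q = 3: r = 8, s = -3 − 3·7 = -24, t = 7 − 3·(-16) = 55  (check: 733·(-24) + 320·55 = 8)
  q = 1: r = 3, s = 7 − 1·(-24) = 31, t = -16 − 1·55 = -71  (check: 733·31 + 320·(-71) = 3)
  q = 2: r = 2, s = -24 − 2·31 = -86, t = 55 − 2·(-71) = 197  (check: 733·(-86) + 320·197 = 2)
  q = 1: r = 1, s = 31 − 1·(-86) = 117, t = -71 − 1·197 = -268  (check: 733·117 + 320·(-268) = 1)
The row with r = 1 (the gcd) gives the Bezout coefficients s = 117, t = -268.
Result: 733 · (117) + 320 · (-268) = 1.

gcd(733, 320) = 1; s = 117, t = -268 (check: 733·117 + 320·(-268) = 1).


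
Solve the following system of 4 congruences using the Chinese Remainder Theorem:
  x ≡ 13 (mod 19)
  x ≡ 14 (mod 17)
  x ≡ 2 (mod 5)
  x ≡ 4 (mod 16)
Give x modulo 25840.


Product of moduli M = 19 · 17 · 5 · 16 = 25840.
Merge one congruence at a time:
  Start: x ≡ 13 (mod 19).
  Combine with x ≡ 14 (mod 17); new modulus lcm = 323.
    Write x = 13 + 19·t and substitute into x ≡ 14 (mod 17): 19·t ≡ 14 − 13 = 1 (mod 17).
    Reduce coefficients mod 17: 2·t ≡ 1 (mod 17).
    The inverse of 2 mod 17 is 9 (since 2·9 = 18 = 1·17 + 1), so t ≡ 9·1 = 9 ≡ 9 (mod 17).
    Then x = 13 + 19·9 = 184, valid modulo lcm(19, 17) = 323: x ≡ 184 (mod 323).
  Combine with x ≡ 2 (mod 5); new modulus lcm = 1615.
    Write x = 184 + 323·t and substitute into x ≡ 2 (mod 5): 323·t ≡ 2 − 184 = -182 (mod 5).
    Reduce coefficients mod 5: 3·t ≡ 3 (mod 5).
    The inverse of 3 mod 5 is 2 (since 3·2 = 6 = 1·5 + 1), so t ≡ 2·3 = 6 ≡ 1 (mod 5).
    Then x = 184 + 323·1 = 507, valid modulo lcm(323, 5) = 1615: x ≡ 507 (mod 1615).
  Combine with x ≡ 4 (mod 16); new modulus lcm = 25840.
    Write x = 507 + 1615·t and substitute into x ≡ 4 (mod 16): 1615·t ≡ 4 − 507 = -503 (mod 16).
    Reduce coefficients mod 16: 15·t ≡ 9 (mod 16).
    The inverse of 15 mod 16 is 15 (since 15·15 = 225 = 14·16 + 1), so t ≡ 15·9 = 135 ≡ 7 (mod 16).
    Then x = 507 + 1615·7 = 11812, valid modulo lcm(1615, 16) = 25840: x ≡ 11812 (mod 25840).
Verify against each original: 11812 mod 19 = 13, 11812 mod 17 = 14, 11812 mod 5 = 2, 11812 mod 16 = 4.

x ≡ 11812 (mod 25840).


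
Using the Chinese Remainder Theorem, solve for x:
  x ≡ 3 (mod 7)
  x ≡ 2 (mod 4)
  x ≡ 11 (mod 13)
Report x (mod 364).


Moduli 7, 4, 13 are pairwise coprime; by CRT there is a unique solution modulo M = 7 · 4 · 13 = 364.
Solve pairwise, accumulating the modulus:
  Start with x ≡ 3 (mod 7).
  Combine with x ≡ 2 (mod 4): since gcd(7, 4) = 1, we get a unique residue mod 28.
    Write x = 3 + 7·t and substitute into x ≡ 2 (mod 4): 7·t ≡ 2 − 3 = -1 (mod 4).
    Reduce coefficients mod 4: 3·t ≡ 3 (mod 4).
    The inverse of 3 mod 4 is 3 (since 3·3 = 9 = 2·4 + 1), so t ≡ 3·3 = 9 ≡ 1 (mod 4).
    Then x = 3 + 7·1 = 10, valid modulo lcm(7, 4) = 28: x ≡ 10 (mod 28).
  Combine with x ≡ 11 (mod 13): since gcd(28, 13) = 1, we get a unique residue mod 364.
    Write x = 10 + 28·t and substitute into x ≡ 11 (mod 13): 28·t ≡ 11 − 10 = 1 (mod 13).
    Reduce coefficients mod 13: 2·t ≡ 1 (mod 13).
    The inverse of 2 mod 13 is 7 (since 2·7 = 14 = 1·13 + 1), so t ≡ 7·1 = 7 ≡ 7 (mod 13).
    Then x = 10 + 28·7 = 206, valid modulo lcm(28, 13) = 364: x ≡ 206 (mod 364).
Verify: 206 mod 7 = 3 ✓, 206 mod 4 = 2 ✓, 206 mod 13 = 11 ✓.

x ≡ 206 (mod 364).


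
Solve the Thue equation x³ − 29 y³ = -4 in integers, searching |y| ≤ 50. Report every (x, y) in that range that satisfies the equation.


The equation is x³ - 29y³ = -4. For fixed y, x³ = 29·y³ − 4, so a solution requires the RHS to be a perfect cube.
Strategy: iterate y from -50 to 50, compute RHS = 29·y³ − 4, and check whether it is a (positive or negative) perfect cube.
Check small values of y:
  y = 0: RHS = -4 is not a perfect cube.
  y = 1: RHS = 25 is not a perfect cube.
  y = -1: RHS = -33 is not a perfect cube.
  y = 2: RHS = 228 is not a perfect cube.
  y = -2: RHS = -236 is not a perfect cube.
  y = 3: RHS = 779 is not a perfect cube.
  y = -3: RHS = -787 is not a perfect cube.
Continuing the search up to |y| = 50 finds no solutions either.
No (x, y) in the scanned range satisfies the equation.

No integer solutions with |y| ≤ 50.


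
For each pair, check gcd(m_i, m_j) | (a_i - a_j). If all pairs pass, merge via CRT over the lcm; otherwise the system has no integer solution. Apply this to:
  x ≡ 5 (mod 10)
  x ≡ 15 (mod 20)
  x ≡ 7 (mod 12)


Moduli 10, 20, 12 are not pairwise coprime, so CRT works modulo lcm(m_i) when all pairwise compatibility conditions hold.
Pairwise compatibility: gcd(m_i, m_j) must divide a_i - a_j for every pair.
Merge one congruence at a time:
  Start: x ≡ 5 (mod 10).
  Combine with x ≡ 15 (mod 20): gcd(10, 20) = 10; 15 - 5 = 10, which IS divisible by 10, so compatible.
    Write x = 5 + 10·t and substitute into x ≡ 15 (mod 20): 10·t ≡ 15 − 5 = 10 (mod 20).
    Divide the congruence (and modulus) by g = 10: 1·t ≡ 1 (mod 2).
    So t ≡ 1 (mod 2).
    Then x = 5 + 10·1 = 15, valid modulo lcm(10, 20) = 20: x ≡ 15 (mod 20).
  Combine with x ≡ 7 (mod 12): gcd(20, 12) = 4; 7 - 15 = -8, which IS divisible by 4, so compatible.
    Write x = 15 + 20·t and substitute into x ≡ 7 (mod 12): 20·t ≡ 7 − 15 = -8 (mod 12).
    Divide the congruence (and modulus) by g = 4: 5·t ≡ -2 (mod 3).
    Reduce coefficients mod 3: 2·t ≡ 1 (mod 3).
    The inverse of 2 mod 3 is 2 (since 2·2 = 4 = 1·3 + 1), so t ≡ 2·1 = 2 ≡ 2 (mod 3).
    Then x = 15 + 20·2 = 55, valid modulo lcm(20, 12) = 60: x ≡ 55 (mod 60).
Verify: 55 mod 10 = 5, 55 mod 20 = 15, 55 mod 12 = 7.

x ≡ 55 (mod 60).


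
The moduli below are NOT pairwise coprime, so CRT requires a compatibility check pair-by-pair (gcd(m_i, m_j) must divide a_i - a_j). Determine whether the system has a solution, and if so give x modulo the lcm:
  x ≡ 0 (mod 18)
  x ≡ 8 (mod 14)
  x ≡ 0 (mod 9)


Moduli 18, 14, 9 are not pairwise coprime, so CRT works modulo lcm(m_i) when all pairwise compatibility conditions hold.
Pairwise compatibility: gcd(m_i, m_j) must divide a_i - a_j for every pair.
Merge one congruence at a time:
  Start: x ≡ 0 (mod 18).
  Combine with x ≡ 8 (mod 14): gcd(18, 14) = 2; 8 - 0 = 8, which IS divisible by 2, so compatible.
    Write x = 0 + 18·t and substitute into x ≡ 8 (mod 14): 18·t ≡ 8 − 0 = 8 (mod 14).
    Divide the congruence (and modulus) by g = 2: 9·t ≡ 4 (mod 7).
    Reduce coefficients mod 7: 2·t ≡ 4 (mod 7).
    The inverse of 2 mod 7 is 4 (since 2·4 = 8 = 1·7 + 1), so t ≡ 4·4 = 16 ≡ 2 (mod 7).
    Then x = 0 + 18·2 = 36, valid modulo lcm(18, 14) = 126: x ≡ 36 (mod 126).
  Combine with x ≡ 0 (mod 9): gcd(126, 9) = 9; 0 - 36 = -36, which IS divisible by 9, so compatible.
    Write x = 36 + 126·t and substitute into x ≡ 0 (mod 9): 126·t ≡ 0 − 36 = -36 (mod 9).
    Divide the congruence (and modulus) by g = 9: 14·t ≡ -4 (mod 1).
    Modulo 1 every t works; take t = 0.
    Then x = 36 + 126·0 = 36, valid modulo lcm(126, 9) = 126: x ≡ 36 (mod 126).
Verify: 36 mod 18 = 0, 36 mod 14 = 8, 36 mod 9 = 0.

x ≡ 36 (mod 126).


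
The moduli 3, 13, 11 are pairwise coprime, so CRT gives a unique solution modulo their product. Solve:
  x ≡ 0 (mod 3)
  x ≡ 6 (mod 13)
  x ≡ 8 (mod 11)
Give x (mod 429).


Moduli 3, 13, 11 are pairwise coprime; by CRT there is a unique solution modulo M = 3 · 13 · 11 = 429.
Solve pairwise, accumulating the modulus:
  Start with x ≡ 0 (mod 3).
  Combine with x ≡ 6 (mod 13): since gcd(3, 13) = 1, we get a unique residue mod 39.
    Write x = 0 + 3·t and substitute into x ≡ 6 (mod 13): 3·t ≡ 6 − 0 = 6 (mod 13).
    The inverse of 3 mod 13 is 9 (since 3·9 = 27 = 2·13 + 1), so t ≡ 9·6 = 54 ≡ 2 (mod 13).
    Then x = 0 + 3·2 = 6, valid modulo lcm(3, 13) = 39: x ≡ 6 (mod 39).
  Combine with x ≡ 8 (mod 11): since gcd(39, 11) = 1, we get a unique residue mod 429.
    Write x = 6 + 39·t and substitute into x ≡ 8 (mod 11): 39·t ≡ 8 − 6 = 2 (mod 11).
    Reduce coefficients mod 11: 6·t ≡ 2 (mod 11).
    The inverse of 6 mod 11 is 2 (since 6·2 = 12 = 1·11 + 1), so t ≡ 2·2 = 4 ≡ 4 (mod 11).
    Then x = 6 + 39·4 = 162, valid modulo lcm(39, 11) = 429: x ≡ 162 (mod 429).
Verify: 162 mod 3 = 0 ✓, 162 mod 13 = 6 ✓, 162 mod 11 = 8 ✓.

x ≡ 162 (mod 429).


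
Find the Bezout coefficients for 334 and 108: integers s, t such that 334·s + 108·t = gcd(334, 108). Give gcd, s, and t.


Euclidean algorithm on (334, 108) — divide until remainder is 0:
  334 = 3 · 108 + 10
  108 = 10 · 10 + 8
  10 = 1 · 8 + 2
  8 = 4 · 2 + 0
gcd(334, 108) = 2.
Track Bezout coefficients alongside the remainders: start with r₀ = 334 = a·1 + b·0 (s = 1, t = 0) and r₁ = 108 = a·0 + b·1 (s = 0, t = 1); each new remainder r_{k+1} = r_{k-1} − q_k·r_k inherits s_{k+1} = s_{k-1} − q_k·s_k, t_{k+1} = t_{k-1} − q_k·t_k, so r_k = a·s_k + b·t_k at every step:
  q = 3: r = 10, s = 1 − 3·0 = 1, t = 0 − 3·1 = -3  (check: 334·1 + 108·(-3) = 10)
  q = 10: r = 8, s = 0 − 10·1 = -10, t = 1 − 10·(-3) = 31  (check: 334·(-10) + 108·31 = 8)
  q = 1: r = 2, s = 1 − 1·(-10) = 11, t = -3 − 1·31 = -34  (check: 334·11 + 108·(-34) = 2)
The row with r = 2 (the gcd) gives the Bezout coefficients s = 11, t = -34.
Result: 334 · (11) + 108 · (-34) = 2.

gcd(334, 108) = 2; s = 11, t = -34 (check: 334·11 + 108·(-34) = 2).


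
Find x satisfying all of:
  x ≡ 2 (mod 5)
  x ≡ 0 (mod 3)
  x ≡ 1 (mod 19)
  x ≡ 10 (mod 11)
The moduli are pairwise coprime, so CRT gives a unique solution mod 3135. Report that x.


Product of moduli M = 5 · 3 · 19 · 11 = 3135.
Merge one congruence at a time:
  Start: x ≡ 2 (mod 5).
  Combine with x ≡ 0 (mod 3); new modulus lcm = 15.
    Write x = 2 + 5·t and substitute into x ≡ 0 (mod 3): 5·t ≡ 0 − 2 = -2 (mod 3).
    Reduce coefficients mod 3: 2·t ≡ 1 (mod 3).
    The inverse of 2 mod 3 is 2 (since 2·2 = 4 = 1·3 + 1), so t ≡ 2·1 = 2 ≡ 2 (mod 3).
    Then x = 2 + 5·2 = 12, valid modulo lcm(5, 3) = 15: x ≡ 12 (mod 15).
  Combine with x ≡ 1 (mod 19); new modulus lcm = 285.
    Write x = 12 + 15·t and substitute into x ≡ 1 (mod 19): 15·t ≡ 1 − 12 = -11 (mod 19).
    Reduce coefficients mod 19: 15·t ≡ 8 (mod 19).
    The inverse of 15 mod 19 is 14 (since 15·14 = 210 = 11·19 + 1), so t ≡ 14·8 = 112 ≡ 17 (mod 19).
    Then x = 12 + 15·17 = 267, valid modulo lcm(15, 19) = 285: x ≡ 267 (mod 285).
  Combine with x ≡ 10 (mod 11); new modulus lcm = 3135.
    Write x = 267 + 285·t and substitute into x ≡ 10 (mod 11): 285·t ≡ 10 − 267 = -257 (mod 11).
    Reduce coefficients mod 11: 10·t ≡ 7 (mod 11).
    The inverse of 10 mod 11 is 10 (since 10·10 = 100 = 9·11 + 1), so t ≡ 10·7 = 70 ≡ 4 (mod 11).
    Then x = 267 + 285·4 = 1407, valid modulo lcm(285, 11) = 3135: x ≡ 1407 (mod 3135).
Verify against each original: 1407 mod 5 = 2, 1407 mod 3 = 0, 1407 mod 19 = 1, 1407 mod 11 = 10.

x ≡ 1407 (mod 3135).


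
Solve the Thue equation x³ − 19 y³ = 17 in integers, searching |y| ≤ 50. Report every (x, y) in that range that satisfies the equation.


The equation is x³ - 19y³ = 17. For fixed y, x³ = 19·y³ + 17, so a solution requires the RHS to be a perfect cube.
Strategy: iterate y from -50 to 50, compute RHS = 19·y³ + 17, and check whether it is a (positive or negative) perfect cube.
Check small values of y:
  y = 0: RHS = 17 is not a perfect cube.
  y = 1: RHS = 36 is not a perfect cube.
  y = -1: RHS = -2 is not a perfect cube.
  y = 2: RHS = 169 is not a perfect cube.
  y = -2: RHS = -135 is not a perfect cube.
  y = 3: RHS = 530 is not a perfect cube.
  y = -3: RHS = -496 is not a perfect cube.
Continuing the search up to |y| = 50 finds no solutions either.
No (x, y) in the scanned range satisfies the equation.

No integer solutions with |y| ≤ 50.


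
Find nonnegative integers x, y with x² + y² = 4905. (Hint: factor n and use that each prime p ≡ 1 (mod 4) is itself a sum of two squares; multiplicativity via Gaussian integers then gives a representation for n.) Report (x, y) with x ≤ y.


Step 1: Factor n = 4905 = 3^2 · 5 · 109.
Step 2: Check the mod-4 condition on each prime factor: 3 ≡ 3 (mod 4), exponent 2 (must be even); 5 ≡ 1 (mod 4), exponent 1; 109 ≡ 1 (mod 4), exponent 1.
All primes ≡ 3 (mod 4) appear to even exponent (or don't appear), so by the two-squares theorem n IS expressible as a sum of two squares.
Step 3: Build a representation. Group n = k² · m with k = 3 and m = 5 · 109 = 545 (a product of primes ≡ 1 (mod 4)); a representation of m scales to one of n via (k·x)² + (k·y)² = k²(x² + y²). Each prime p ≡ 1 (mod 4) is itself a sum of two squares; find a² by testing p − a² for a perfect square:
  5: 5 − 1² = 4 = 2² ⇒ 5 = 1² + 2².
  109: 109 − 1² = 108, 109 − 2² = 105, 109 − 3² = 100 = 10² ⇒ 109 = 3² + 10².
  Combine using the Brahmagupta–Fibonacci identity (a² + b²)(c² + d²) = (ac − bd)² + (ad + bc)² = (ac + bd)² + (ad − bc)²:
  5 · 109 = 545: from (1² + 2²)(3² + 10²), take (1·3 − 2·10, 1·10 + 2·3) = (3 − 20, 10 + 6) = (-17, 16); dropping signs (only squares matter) gives (17, 16); check 17² + 16² = 289 + 256 = 545 ✓.
  Scale by k = 3: (3·17, 3·16) = (51, 48).
Step 4: Order so x ≤ y and verify: 48² + 51² = 2304 + 2601 = 4905 = n. ✓

n = 4905 = 48² + 51² (one valid representation with x ≤ y).


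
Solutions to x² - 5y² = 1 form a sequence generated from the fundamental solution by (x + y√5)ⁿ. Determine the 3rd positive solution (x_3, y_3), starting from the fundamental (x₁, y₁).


Step 1: Find the fundamental solution (x₁, y₁) of x² - 5y² = 1.
  Expand √5 as a continued fraction. a₀ = ⌊√5⌋ = 2; iterate m_{k+1} = d_k·a_k − m_k, d_{k+1} = (5 − m_{k+1}²)/d_k, a_{k+1} = ⌊(a₀ + m_{k+1})/d_{k+1}⌋ (starting m₀ = 0, d₀ = 1), with convergents p_k = a_k·p_{k-1} + p_{k-2}, q_k = a_k·q_{k-1} + q_{k-2} (p₋₁ = 1, q₋₁ = 0):
  k = 0: a₀ = 2; p₀/q₀ = 2/1; p₀² − 5·q₀² = 4 − 5 = -1.
  k = 1: m = 2, d = 1, a = ⌊(2 + 2)/1⌋ = 4; p/q = (4·2 + 1)/(4·1 + 0) = 9/4; p² − 5·q² = 81 − 80 = 1.
  The first convergent with p² − 5·q² = 1 gives the fundamental solution (x₁, y₁) = (9, 4).
Step 2: Apply the recurrence (x_{n+1}, y_{n+1}) = (x₁x_n + 5y₁y_n, x₁y_n + y₁x_n) repeatedly.
  From (x_1, y_1) = (9, 4): x_2 = 9·9 + 5·4·4 = 161; y_2 = 9·4 + 4·9 = 72.
  From (x_2, y_2) = (161, 72): x_3 = 9·161 + 5·4·72 = 2889; y_3 = 9·72 + 4·161 = 1292.
Step 3: Verify x_3² - 5·y_3² = 8346321 - 8346320 = 1 (should be 1). ✓

(x_1, y_1) = (9, 4); (x_3, y_3) = (2889, 1292).


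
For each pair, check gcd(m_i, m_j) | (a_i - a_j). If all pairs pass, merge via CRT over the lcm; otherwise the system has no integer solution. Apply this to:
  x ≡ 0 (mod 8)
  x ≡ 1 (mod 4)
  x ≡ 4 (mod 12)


Moduli 8, 4, 12 are not pairwise coprime, so CRT works modulo lcm(m_i) when all pairwise compatibility conditions hold.
Pairwise compatibility: gcd(m_i, m_j) must divide a_i - a_j for every pair.
Merge one congruence at a time:
  Start: x ≡ 0 (mod 8).
  Combine with x ≡ 1 (mod 4): gcd(8, 4) = 4, and 1 - 0 = 1 is NOT divisible by 4.
    ⇒ system is inconsistent (no integer solution).

No solution (the system is inconsistent).


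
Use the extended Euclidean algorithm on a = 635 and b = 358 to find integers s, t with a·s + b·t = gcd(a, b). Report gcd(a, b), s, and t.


Euclidean algorithm on (635, 358) — divide until remainder is 0:
  635 = 1 · 358 + 277
  358 = 1 · 277 + 81
  277 = 3 · 81 + 34
  81 = 2 · 34 + 13
  34 = 2 · 13 + 8
  13 = 1 · 8 + 5
  8 = 1 · 5 + 3
  5 = 1 · 3 + 2
  3 = 1 · 2 + 1
  2 = 2 · 1 + 0
gcd(635, 358) = 1.
Track Bezout coefficients alongside the remainders: start with r₀ = 635 = a·1 + b·0 (s = 1, t = 0) and r₁ = 358 = a·0 + b·1 (s = 0, t = 1); each new remainder r_{k+1} = r_{k-1} − q_k·r_k inherits s_{k+1} = s_{k-1} − q_k·s_k, t_{k+1} = t_{k-1} − q_k·t_k, so r_k = a·s_k + b·t_k at every step:
  q = 1: r = 277, s = 1 − 1·0 = 1, t = 0 − 1·1 = -1  (check: 635·1 + 358·(-1) = 277)
  q = 1: r = 81, s = 0 − 1·1 = -1, t = 1 − 1·(-1) = 2  (check: 635·(-1) + 358·2 = 81)
  q = 3: r = 34, s = 1 − 3·(-1) = 4, t = -1 − 3·2 = -7  (check: 635·4 + 358·(-7) = 34)
  q = 2: r = 13, s = -1 − 2·4 = -9, t = 2 − 2·(-7) = 16  (check: 635·(-9) + 358·16 = 13)
  q = 2: r = 8, s = 4 − 2·(-9) = 22, t = -7 − 2·16 = -39  (check: 635·22 + 358·(-39) = 8)
  q = 1: r = 5, s = -9 − 1·22 = -31, t = 16 − 1·(-39) = 55  (check: 635·(-31) + 358·55 = 5)
  q = 1: r = 3, s = 22 − 1·(-31) = 53, t = -39 − 1·55 = -94  (check: 635·53 + 358·(-94) = 3)
  q = 1: r = 2, s = -31 − 1·53 = -84, t = 55 − 1·(-94) = 149  (check: 635·(-84) + 358·149 = 2)
  q = 1: r = 1, s = 53 − 1·(-84) = 137, t = -94 − 1·149 = -243  (check: 635·137 + 358·(-243) = 1)
The row with r = 1 (the gcd) gives the Bezout coefficients s = 137, t = -243.
Result: 635 · (137) + 358 · (-243) = 1.

gcd(635, 358) = 1; s = 137, t = -243 (check: 635·137 + 358·(-243) = 1).


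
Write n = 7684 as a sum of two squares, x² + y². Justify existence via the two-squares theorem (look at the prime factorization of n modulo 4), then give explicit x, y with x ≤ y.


Step 1: Factor n = 7684 = 2^2 · 17 · 113.
Step 2: Check the mod-4 condition on each prime factor: 2 = 2 (special); 17 ≡ 1 (mod 4), exponent 1; 113 ≡ 1 (mod 4), exponent 1.
All primes ≡ 3 (mod 4) appear to even exponent (or don't appear), so by the two-squares theorem n IS expressible as a sum of two squares.
Step 3: Build a representation. Group n = k² · m with k = 2 and m = 17 · 113 = 1921 (a product of primes ≡ 1 (mod 4)); a representation of m scales to one of n via (k·x)² + (k·y)² = k²(x² + y²). Each prime p ≡ 1 (mod 4) is itself a sum of two squares; find a² by testing p − a² for a perfect square:
  17: 17 − 1² = 16 = 4² ⇒ 17 = 1² + 4².
  113: 113 − 1² = 112, 113 − 2² = 109, 113 − 3² = 104, 113 − 4² = 97, 113 − 5² = 88, 113 − 6² = 77, 113 − 7² = 64 = 8² ⇒ 113 = 7² + 8².
  Combine using the Brahmagupta–Fibonacci identity (a² + b²)(c² + d²) = (ac − bd)² + (ad + bc)² = (ac + bd)² + (ad − bc)²:
  17 · 113 = 1921: from (1² + 4²)(7² + 8²), take (1·7 − 4·8, 1·8 + 4·7) = (7 − 32, 8 + 28) = (-25, 36); dropping signs (only squares matter) gives (25, 36); check 25² + 36² = 625 + 1296 = 1921 ✓.
  Scale by k = 2: (2·25, 2·36) = (50, 72).
Step 4: Order so x ≤ y and verify: 50² + 72² = 2500 + 5184 = 7684 = n. ✓

n = 7684 = 50² + 72² (one valid representation with x ≤ y).


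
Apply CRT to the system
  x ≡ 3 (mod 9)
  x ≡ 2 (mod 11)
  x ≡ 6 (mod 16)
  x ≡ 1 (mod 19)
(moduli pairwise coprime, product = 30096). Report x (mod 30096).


Product of moduli M = 9 · 11 · 16 · 19 = 30096.
Merge one congruence at a time:
  Start: x ≡ 3 (mod 9).
  Combine with x ≡ 2 (mod 11); new modulus lcm = 99.
    Write x = 3 + 9·t and substitute into x ≡ 2 (mod 11): 9·t ≡ 2 − 3 = -1 (mod 11).
    Reduce coefficients mod 11: 9·t ≡ 10 (mod 11).
    The inverse of 9 mod 11 is 5 (since 9·5 = 45 = 4·11 + 1), so t ≡ 5·10 = 50 ≡ 6 (mod 11).
    Then x = 3 + 9·6 = 57, valid modulo lcm(9, 11) = 99: x ≡ 57 (mod 99).
  Combine with x ≡ 6 (mod 16); new modulus lcm = 1584.
    Write x = 57 + 99·t and substitute into x ≡ 6 (mod 16): 99·t ≡ 6 − 57 = -51 (mod 16).
    Reduce coefficients mod 16: 3·t ≡ 13 (mod 16).
    The inverse of 3 mod 16 is 11 (since 3·11 = 33 = 2·16 + 1), so t ≡ 11·13 = 143 ≡ 15 (mod 16).
    Then x = 57 + 99·15 = 1542, valid modulo lcm(99, 16) = 1584: x ≡ 1542 (mod 1584).
  Combine with x ≡ 1 (mod 19); new modulus lcm = 30096.
    Write x = 1542 + 1584·t and substitute into x ≡ 1 (mod 19): 1584·t ≡ 1 − 1542 = -1541 (mod 19).
    Reduce coefficients mod 19: 7·t ≡ 17 (mod 19).
    The inverse of 7 mod 19 is 11 (since 7·11 = 77 = 4·19 + 1), so t ≡ 11·17 = 187 ≡ 16 (mod 19).
    Then x = 1542 + 1584·16 = 26886, valid modulo lcm(1584, 19) = 30096: x ≡ 26886 (mod 30096).
Verify against each original: 26886 mod 9 = 3, 26886 mod 11 = 2, 26886 mod 16 = 6, 26886 mod 19 = 1.

x ≡ 26886 (mod 30096).


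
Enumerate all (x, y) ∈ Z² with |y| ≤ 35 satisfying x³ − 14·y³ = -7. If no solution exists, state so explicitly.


The equation is x³ - 14y³ = -7. For fixed y, x³ = 14·y³ − 7, so a solution requires the RHS to be a perfect cube.
Strategy: iterate y from -35 to 35, compute RHS = 14·y³ − 7, and check whether it is a (positive or negative) perfect cube.
Check small values of y:
  y = 0: RHS = -7 is not a perfect cube.
  y = 1: RHS = 7 is not a perfect cube.
  y = -1: RHS = -21 is not a perfect cube.
  y = 2: RHS = 105 is not a perfect cube.
  y = -2: RHS = -119 is not a perfect cube.
  y = 3: RHS = 371 is not a perfect cube.
  y = -3: RHS = -385 is not a perfect cube.
Continuing the search up to |y| = 35 finds no solutions either.
No (x, y) in the scanned range satisfies the equation.

No integer solutions with |y| ≤ 35.


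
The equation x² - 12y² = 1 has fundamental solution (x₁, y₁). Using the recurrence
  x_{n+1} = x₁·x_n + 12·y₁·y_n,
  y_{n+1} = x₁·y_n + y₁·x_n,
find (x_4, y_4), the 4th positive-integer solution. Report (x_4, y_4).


Step 1: Find the fundamental solution (x₁, y₁) of x² - 12y² = 1.
  Expand √12 as a continued fraction. a₀ = ⌊√12⌋ = 3; iterate m_{k+1} = d_k·a_k − m_k, d_{k+1} = (12 − m_{k+1}²)/d_k, a_{k+1} = ⌊(a₀ + m_{k+1})/d_{k+1}⌋ (starting m₀ = 0, d₀ = 1), with convergents p_k = a_k·p_{k-1} + p_{k-2}, q_k = a_k·q_{k-1} + q_{k-2} (p₋₁ = 1, q₋₁ = 0):
  k = 0: a₀ = 3; p₀/q₀ = 3/1; p₀² − 12·q₀² = 9 − 12 = -3.
  k = 1: m = 3, d = 3, a = ⌊(3 + 3)/3⌋ = 2; p/q = (2·3 + 1)/(2·1 + 0) = 7/2; p² − 12·q² = 49 − 48 = 1.
  The first convergent with p² − 12·q² = 1 gives the fundamental solution (x₁, y₁) = (7, 2).
Step 2: Apply the recurrence (x_{n+1}, y_{n+1}) = (x₁x_n + 12y₁y_n, x₁y_n + y₁x_n) repeatedly.
  From (x_1, y_1) = (7, 2): x_2 = 7·7 + 12·2·2 = 97; y_2 = 7·2 + 2·7 = 28.
  From (x_2, y_2) = (97, 28): x_3 = 7·97 + 12·2·28 = 1351; y_3 = 7·28 + 2·97 = 390.
  From (x_3, y_3) = (1351, 390): x_4 = 7·1351 + 12·2·390 = 18817; y_4 = 7·390 + 2·1351 = 5432.
Step 3: Verify x_4² - 12·y_4² = 354079489 - 354079488 = 1 (should be 1). ✓

(x_1, y_1) = (7, 2); (x_4, y_4) = (18817, 5432).


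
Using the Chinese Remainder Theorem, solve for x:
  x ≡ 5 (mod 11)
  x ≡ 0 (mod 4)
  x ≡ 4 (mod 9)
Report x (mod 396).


Moduli 11, 4, 9 are pairwise coprime; by CRT there is a unique solution modulo M = 11 · 4 · 9 = 396.
Solve pairwise, accumulating the modulus:
  Start with x ≡ 5 (mod 11).
  Combine with x ≡ 0 (mod 4): since gcd(11, 4) = 1, we get a unique residue mod 44.
    Write x = 5 + 11·t and substitute into x ≡ 0 (mod 4): 11·t ≡ 0 − 5 = -5 (mod 4).
    Reduce coefficients mod 4: 3·t ≡ 3 (mod 4).
    The inverse of 3 mod 4 is 3 (since 3·3 = 9 = 2·4 + 1), so t ≡ 3·3 = 9 ≡ 1 (mod 4).
    Then x = 5 + 11·1 = 16, valid modulo lcm(11, 4) = 44: x ≡ 16 (mod 44).
  Combine with x ≡ 4 (mod 9): since gcd(44, 9) = 1, we get a unique residue mod 396.
    Write x = 16 + 44·t and substitute into x ≡ 4 (mod 9): 44·t ≡ 4 − 16 = -12 (mod 9).
    Reduce coefficients mod 9: 8·t ≡ 6 (mod 9).
    The inverse of 8 mod 9 is 8 (since 8·8 = 64 = 7·9 + 1), so t ≡ 8·6 = 48 ≡ 3 (mod 9).
    Then x = 16 + 44·3 = 148, valid modulo lcm(44, 9) = 396: x ≡ 148 (mod 396).
Verify: 148 mod 11 = 5 ✓, 148 mod 4 = 0 ✓, 148 mod 9 = 4 ✓.

x ≡ 148 (mod 396).


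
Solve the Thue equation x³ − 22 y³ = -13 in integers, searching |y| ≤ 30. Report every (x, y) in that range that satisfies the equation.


The equation is x³ - 22y³ = -13. For fixed y, x³ = 22·y³ − 13, so a solution requires the RHS to be a perfect cube.
Strategy: iterate y from -30 to 30, compute RHS = 22·y³ − 13, and check whether it is a (positive or negative) perfect cube.
Check small values of y:
  y = 0: RHS = -13 is not a perfect cube.
  y = 1: RHS = 9 is not a perfect cube.
  y = -1: RHS = -35 is not a perfect cube.
  y = 2: RHS = 163 is not a perfect cube.
  y = -2: RHS = -189 is not a perfect cube.
  y = 3: RHS = 581 is not a perfect cube.
  y = -3: RHS = -607 is not a perfect cube.
Continuing the search up to |y| = 30 finds no solutions either.
No (x, y) in the scanned range satisfies the equation.

No integer solutions with |y| ≤ 30.


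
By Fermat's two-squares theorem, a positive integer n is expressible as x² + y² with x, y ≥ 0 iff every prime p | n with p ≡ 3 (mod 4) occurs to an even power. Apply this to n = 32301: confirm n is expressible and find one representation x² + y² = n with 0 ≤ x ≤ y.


Step 1: Factor n = 32301 = 3^2 · 37 · 97.
Step 2: Check the mod-4 condition on each prime factor: 3 ≡ 3 (mod 4), exponent 2 (must be even); 37 ≡ 1 (mod 4), exponent 1; 97 ≡ 1 (mod 4), exponent 1.
All primes ≡ 3 (mod 4) appear to even exponent (or don't appear), so by the two-squares theorem n IS expressible as a sum of two squares.
Step 3: Build a representation. Group n = k² · m with k = 3 and m = 37 · 97 = 3589 (a product of primes ≡ 1 (mod 4)); a representation of m scales to one of n via (k·x)² + (k·y)² = k²(x² + y²). Each prime p ≡ 1 (mod 4) is itself a sum of two squares; find a² by testing p − a² for a perfect square:
  37: 37 − 1² = 36 = 6² ⇒ 37 = 1² + 6².
  97: 97 − 1² = 96, 97 − 2² = 93, 97 − 3² = 88, 97 − 4² = 81 = 9² ⇒ 97 = 4² + 9².
  Combine using the Brahmagupta–Fibonacci identity (a² + b²)(c² + d²) = (ac − bd)² + (ad + bc)² = (ac + bd)² + (ad − bc)²:
  37 · 97 = 3589: from (1² + 6²)(4² + 9²), take (1·4 − 6·9, 1·9 + 6·4) = (4 − 54, 9 + 24) = (-50, 33); dropping signs (only squares matter) gives (50, 33); check 50² + 33² = 2500 + 1089 = 3589 ✓.
  Scale by k = 3: (3·50, 3·33) = (150, 99).
Step 4: Order so x ≤ y and verify: 99² + 150² = 9801 + 22500 = 32301 = n. ✓

n = 32301 = 99² + 150² (one valid representation with x ≤ y).


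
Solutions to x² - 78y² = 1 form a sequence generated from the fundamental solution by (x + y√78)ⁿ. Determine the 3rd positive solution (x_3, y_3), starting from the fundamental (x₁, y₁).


Step 1: Find the fundamental solution (x₁, y₁) of x² - 78y² = 1.
  Expand √78 as a continued fraction. a₀ = ⌊√78⌋ = 8; iterate m_{k+1} = d_k·a_k − m_k, d_{k+1} = (78 − m_{k+1}²)/d_k, a_{k+1} = ⌊(a₀ + m_{k+1})/d_{k+1}⌋ (starting m₀ = 0, d₀ = 1), with convergents p_k = a_k·p_{k-1} + p_{k-2}, q_k = a_k·q_{k-1} + q_{k-2} (p₋₁ = 1, q₋₁ = 0):
  k = 0: a₀ = 8; p₀/q₀ = 8/1; p₀² − 78·q₀² = 64 − 78 = -14.
  k = 1: m = 8, d = 14, a = ⌊(8 + 8)/14⌋ = 1; p/q = (1·8 + 1)/(1·1 + 0) = 9/1; p² − 78·q² = 81 − 78 = 3.
  k = 2: m = 6, d = 3, a = ⌊(8 + 6)/3⌋ = 4; p/q = (4·9 + 8)/(4·1 + 1) = 44/5; p² − 78·q² = 1936 − 1950 = -14.
  k = 3: m = 6, d = 14, a = ⌊(8 + 6)/14⌋ = 1; p/q = (1·44 + 9)/(1·5 + 1) = 53/6; p² − 78·q² = 2809 − 2808 = 1.
  The first convergent with p² − 78·q² = 1 gives the fundamental solution (x₁, y₁) = (53, 6).
Step 2: Apply the recurrence (x_{n+1}, y_{n+1}) = (x₁x_n + 78y₁y_n, x₁y_n + y₁x_n) repeatedly.
  From (x_1, y_1) = (53, 6): x_2 = 53·53 + 78·6·6 = 5617; y_2 = 53·6 + 6·53 = 636.
  From (x_2, y_2) = (5617, 636): x_3 = 53·5617 + 78·6·636 = 595349; y_3 = 53·636 + 6·5617 = 67410.
Step 3: Verify x_3² - 78·y_3² = 354440431801 - 354440431800 = 1 (should be 1). ✓

(x_1, y_1) = (53, 6); (x_3, y_3) = (595349, 67410).


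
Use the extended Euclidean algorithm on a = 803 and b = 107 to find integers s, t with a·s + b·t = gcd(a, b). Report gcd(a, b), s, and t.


Euclidean algorithm on (803, 107) — divide until remainder is 0:
  803 = 7 · 107 + 54
  107 = 1 · 54 + 53
  54 = 1 · 53 + 1
  53 = 53 · 1 + 0
gcd(803, 107) = 1.
Track Bezout coefficients alongside the remainders: start with r₀ = 803 = a·1 + b·0 (s = 1, t = 0) and r₁ = 107 = a·0 + b·1 (s = 0, t = 1); each new remainder r_{k+1} = r_{k-1} − q_k·r_k inherits s_{k+1} = s_{k-1} − q_k·s_k, t_{k+1} = t_{k-1} − q_k·t_k, so r_k = a·s_k + b·t_k at every step:
  q = 7: r = 54, s = 1 − 7·0 = 1, t = 0 − 7·1 = -7  (check: 803·1 + 107·(-7) = 54)
  q = 1: r = 53, s = 0 − 1·1 = -1, t = 1 − 1·(-7) = 8  (check: 803·(-1) + 107·8 = 53)
  q = 1: r = 1, s = 1 − 1·(-1) = 2, t = -7 − 1·8 = -15  (check: 803·2 + 107·(-15) = 1)
The row with r = 1 (the gcd) gives the Bezout coefficients s = 2, t = -15.
Result: 803 · (2) + 107 · (-15) = 1.

gcd(803, 107) = 1; s = 2, t = -15 (check: 803·2 + 107·(-15) = 1).


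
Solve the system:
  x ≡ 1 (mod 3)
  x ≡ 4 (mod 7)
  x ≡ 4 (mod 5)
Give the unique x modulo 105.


Moduli 3, 7, 5 are pairwise coprime; by CRT there is a unique solution modulo M = 3 · 7 · 5 = 105.
Solve pairwise, accumulating the modulus:
  Start with x ≡ 1 (mod 3).
  Combine with x ≡ 4 (mod 7): since gcd(3, 7) = 1, we get a unique residue mod 21.
    Write x = 1 + 3·t and substitute into x ≡ 4 (mod 7): 3·t ≡ 4 − 1 = 3 (mod 7).
    The inverse of 3 mod 7 is 5 (since 3·5 = 15 = 2·7 + 1), so t ≡ 5·3 = 15 ≡ 1 (mod 7).
    Then x = 1 + 3·1 = 4, valid modulo lcm(3, 7) = 21: x ≡ 4 (mod 21).
  Combine with x ≡ 4 (mod 5): since gcd(21, 5) = 1, we get a unique residue mod 105.
    Write x = 4 + 21·t and substitute into x ≡ 4 (mod 5): 21·t ≡ 4 − 4 = 0 (mod 5).
    Reduce coefficients mod 5: 1·t ≡ 0 (mod 5).
    So t ≡ 0 (mod 5).
    Then x = 4 + 21·0 = 4, valid modulo lcm(21, 5) = 105: x ≡ 4 (mod 105).
Verify: 4 mod 3 = 1 ✓, 4 mod 7 = 4 ✓, 4 mod 5 = 4 ✓.

x ≡ 4 (mod 105).


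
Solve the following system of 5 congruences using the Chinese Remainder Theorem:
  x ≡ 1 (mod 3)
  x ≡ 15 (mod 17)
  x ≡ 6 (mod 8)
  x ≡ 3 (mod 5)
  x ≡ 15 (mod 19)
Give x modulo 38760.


Product of moduli M = 3 · 17 · 8 · 5 · 19 = 38760.
Merge one congruence at a time:
  Start: x ≡ 1 (mod 3).
  Combine with x ≡ 15 (mod 17); new modulus lcm = 51.
    Write x = 1 + 3·t and substitute into x ≡ 15 (mod 17): 3·t ≡ 15 − 1 = 14 (mod 17).
    The inverse of 3 mod 17 is 6 (since 3·6 = 18 = 1·17 + 1), so t ≡ 6·14 = 84 ≡ 16 (mod 17).
    Then x = 1 + 3·16 = 49, valid modulo lcm(3, 17) = 51: x ≡ 49 (mod 51).
  Combine with x ≡ 6 (mod 8); new modulus lcm = 408.
    Write x = 49 + 51·t and substitute into x ≡ 6 (mod 8): 51·t ≡ 6 − 49 = -43 (mod 8).
    Reduce coefficients mod 8: 3·t ≡ 5 (mod 8).
    The inverse of 3 mod 8 is 3 (since 3·3 = 9 = 1·8 + 1), so t ≡ 3·5 = 15 ≡ 7 (mod 8).
    Then x = 49 + 51·7 = 406, valid modulo lcm(51, 8) = 408: x ≡ 406 (mod 408).
  Combine with x ≡ 3 (mod 5); new modulus lcm = 2040.
    Write x = 406 + 408·t and substitute into x ≡ 3 (mod 5): 408·t ≡ 3 − 406 = -403 (mod 5).
    Reduce coefficients mod 5: 3·t ≡ 2 (mod 5).
    The inverse of 3 mod 5 is 2 (since 3·2 = 6 = 1·5 + 1), so t ≡ 2·2 = 4 ≡ 4 (mod 5).
    Then x = 406 + 408·4 = 2038, valid modulo lcm(408, 5) = 2040: x ≡ 2038 (mod 2040).
  Combine with x ≡ 15 (mod 19); new modulus lcm = 38760.
    Write x = 2038 + 2040·t and substitute into x ≡ 15 (mod 19): 2040·t ≡ 15 − 2038 = -2023 (mod 19).
    Reduce coefficients mod 19: 7·t ≡ 10 (mod 19).
    The inverse of 7 mod 19 is 11 (since 7·11 = 77 = 4·19 + 1), so t ≡ 11·10 = 110 ≡ 15 (mod 19).
    Then x = 2038 + 2040·15 = 32638, valid modulo lcm(2040, 19) = 38760: x ≡ 32638 (mod 38760).
Verify against each original: 32638 mod 3 = 1, 32638 mod 17 = 15, 32638 mod 8 = 6, 32638 mod 5 = 3, 32638 mod 19 = 15.

x ≡ 32638 (mod 38760).


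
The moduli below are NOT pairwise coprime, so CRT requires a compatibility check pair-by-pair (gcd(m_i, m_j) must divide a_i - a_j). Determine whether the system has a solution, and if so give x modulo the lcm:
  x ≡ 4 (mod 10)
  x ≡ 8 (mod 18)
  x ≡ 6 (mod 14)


Moduli 10, 18, 14 are not pairwise coprime, so CRT works modulo lcm(m_i) when all pairwise compatibility conditions hold.
Pairwise compatibility: gcd(m_i, m_j) must divide a_i - a_j for every pair.
Merge one congruence at a time:
  Start: x ≡ 4 (mod 10).
  Combine with x ≡ 8 (mod 18): gcd(10, 18) = 2; 8 - 4 = 4, which IS divisible by 2, so compatible.
    Write x = 4 + 10·t and substitute into x ≡ 8 (mod 18): 10·t ≡ 8 − 4 = 4 (mod 18).
    Divide the congruence (and modulus) by g = 2: 5·t ≡ 2 (mod 9).
    The inverse of 5 mod 9 is 2 (since 5·2 = 10 = 1·9 + 1), so t ≡ 2·2 = 4 ≡ 4 (mod 9).
    Then x = 4 + 10·4 = 44, valid modulo lcm(10, 18) = 90: x ≡ 44 (mod 90).
  Combine with x ≡ 6 (mod 14): gcd(90, 14) = 2; 6 - 44 = -38, which IS divisible by 2, so compatible.
    Write x = 44 + 90·t and substitute into x ≡ 6 (mod 14): 90·t ≡ 6 − 44 = -38 (mod 14).
    Divide the congruence (and modulus) by g = 2: 45·t ≡ -19 (mod 7).
    Reduce coefficients mod 7: 3·t ≡ 2 (mod 7).
    The inverse of 3 mod 7 is 5 (since 3·5 = 15 = 2·7 + 1), so t ≡ 5·2 = 10 ≡ 3 (mod 7).
    Then x = 44 + 90·3 = 314, valid modulo lcm(90, 14) = 630: x ≡ 314 (mod 630).
Verify: 314 mod 10 = 4, 314 mod 18 = 8, 314 mod 14 = 6.

x ≡ 314 (mod 630).


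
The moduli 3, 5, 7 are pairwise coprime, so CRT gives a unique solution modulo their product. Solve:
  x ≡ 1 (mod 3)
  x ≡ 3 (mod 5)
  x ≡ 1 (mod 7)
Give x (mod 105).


Moduli 3, 5, 7 are pairwise coprime; by CRT there is a unique solution modulo M = 3 · 5 · 7 = 105.
Solve pairwise, accumulating the modulus:
  Start with x ≡ 1 (mod 3).
  Combine with x ≡ 3 (mod 5): since gcd(3, 5) = 1, we get a unique residue mod 15.
    Write x = 1 + 3·t and substitute into x ≡ 3 (mod 5): 3·t ≡ 3 − 1 = 2 (mod 5).
    The inverse of 3 mod 5 is 2 (since 3·2 = 6 = 1·5 + 1), so t ≡ 2·2 = 4 ≡ 4 (mod 5).
    Then x = 1 + 3·4 = 13, valid modulo lcm(3, 5) = 15: x ≡ 13 (mod 15).
  Combine with x ≡ 1 (mod 7): since gcd(15, 7) = 1, we get a unique residue mod 105.
    Write x = 13 + 15·t and substitute into x ≡ 1 (mod 7): 15·t ≡ 1 − 13 = -12 (mod 7).
    Reduce coefficients mod 7: 1·t ≡ 2 (mod 7).
    So t ≡ 2 (mod 7).
    Then x = 13 + 15·2 = 43, valid modulo lcm(15, 7) = 105: x ≡ 43 (mod 105).
Verify: 43 mod 3 = 1 ✓, 43 mod 5 = 3 ✓, 43 mod 7 = 1 ✓.

x ≡ 43 (mod 105).


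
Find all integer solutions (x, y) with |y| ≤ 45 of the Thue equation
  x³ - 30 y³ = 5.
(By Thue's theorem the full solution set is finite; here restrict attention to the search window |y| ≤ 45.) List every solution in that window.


The equation is x³ - 30y³ = 5. For fixed y, x³ = 30·y³ + 5, so a solution requires the RHS to be a perfect cube.
Strategy: iterate y from -45 to 45, compute RHS = 30·y³ + 5, and check whether it is a (positive or negative) perfect cube.
Check small values of y:
  y = 0: RHS = 5 is not a perfect cube.
  y = 1: RHS = 35 is not a perfect cube.
  y = -1: RHS = -25 is not a perfect cube.
  y = 2: RHS = 245 is not a perfect cube.
  y = -2: RHS = -235 is not a perfect cube.
  y = 3: RHS = 815 is not a perfect cube.
  y = -3: RHS = -805 is not a perfect cube.
Continuing the search up to |y| = 45 finds no solutions either.
No (x, y) in the scanned range satisfies the equation.

No integer solutions with |y| ≤ 45.


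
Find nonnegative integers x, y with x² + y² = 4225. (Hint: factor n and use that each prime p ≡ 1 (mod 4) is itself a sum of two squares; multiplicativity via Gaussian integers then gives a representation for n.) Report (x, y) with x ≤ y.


Step 1: Factor n = 4225 = 5^2 · 13^2.
Step 2: Check the mod-4 condition on each prime factor: 5 ≡ 1 (mod 4), exponent 2; 13 ≡ 1 (mod 4), exponent 2.
All primes ≡ 3 (mod 4) appear to even exponent (or don't appear), so by the two-squares theorem n IS expressible as a sum of two squares.
Step 3: Build a representation. Group n = k² · m with k = 5 and m = 13 · 13 = 169 (a product of primes ≡ 1 (mod 4)); a representation of m scales to one of n via (k·x)² + (k·y)² = k²(x² + y²). Each prime p ≡ 1 (mod 4) is itself a sum of two squares; find a² by testing p − a² for a perfect square:
  13: 13 − 1² = 12, 13 − 2² = 9 = 3² ⇒ 13 = 2² + 3².
  Combine using the Brahmagupta–Fibonacci identity (a² + b²)(c² + d²) = (ac − bd)² + (ad + bc)² = (ac + bd)² + (ad − bc)²:
  13 · 13 = 169: from (2² + 3²)(2² + 3²), take (2·2 − 3·3, 2·3 + 3·2) = (4 − 9, 6 + 6) = (-5, 12); dropping signs (only squares matter) gives (5, 12); check 5² + 12² = 25 + 144 = 169 ✓.
  Scale by k = 5: (5·5, 5·12) = (25, 60).
Step 4: Order so x ≤ y and verify: 25² + 60² = 625 + 3600 = 4225 = n. ✓

n = 4225 = 25² + 60² (one valid representation with x ≤ y).


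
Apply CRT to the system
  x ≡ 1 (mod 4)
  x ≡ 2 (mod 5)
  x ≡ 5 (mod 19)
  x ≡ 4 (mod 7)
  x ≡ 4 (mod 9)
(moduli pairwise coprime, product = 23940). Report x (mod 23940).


Product of moduli M = 4 · 5 · 19 · 7 · 9 = 23940.
Merge one congruence at a time:
  Start: x ≡ 1 (mod 4).
  Combine with x ≡ 2 (mod 5); new modulus lcm = 20.
    Write x = 1 + 4·t and substitute into x ≡ 2 (mod 5): 4·t ≡ 2 − 1 = 1 (mod 5).
    The inverse of 4 mod 5 is 4 (since 4·4 = 16 = 3·5 + 1), so t ≡ 4·1 = 4 ≡ 4 (mod 5).
    Then x = 1 + 4·4 = 17, valid modulo lcm(4, 5) = 20: x ≡ 17 (mod 20).
  Combine with x ≡ 5 (mod 19); new modulus lcm = 380.
    Write x = 17 + 20·t and substitute into x ≡ 5 (mod 19): 20·t ≡ 5 − 17 = -12 (mod 19).
    Reduce coefficients mod 19: 1·t ≡ 7 (mod 19).
    So t ≡ 7 (mod 19).
    Then x = 17 + 20·7 = 157, valid modulo lcm(20, 19) = 380: x ≡ 157 (mod 380).
  Combine with x ≡ 4 (mod 7); new modulus lcm = 2660.
    Write x = 157 + 380·t and substitute into x ≡ 4 (mod 7): 380·t ≡ 4 − 157 = -153 (mod 7).
    Reduce coefficients mod 7: 2·t ≡ 1 (mod 7).
    The inverse of 2 mod 7 is 4 (since 2·4 = 8 = 1·7 + 1), so t ≡ 4·1 = 4 ≡ 4 (mod 7).
    Then x = 157 + 380·4 = 1677, valid modulo lcm(380, 7) = 2660: x ≡ 1677 (mod 2660).
  Combine with x ≡ 4 (mod 9); new modulus lcm = 23940.
    Write x = 1677 + 2660·t and substitute into x ≡ 4 (mod 9): 2660·t ≡ 4 − 1677 = -1673 (mod 9).
    Reduce coefficients mod 9: 5·t ≡ 1 (mod 9).
    The inverse of 5 mod 9 is 2 (since 5·2 = 10 = 1·9 + 1), so t ≡ 2·1 = 2 ≡ 2 (mod 9).
    Then x = 1677 + 2660·2 = 6997, valid modulo lcm(2660, 9) = 23940: x ≡ 6997 (mod 23940).
Verify against each original: 6997 mod 4 = 1, 6997 mod 5 = 2, 6997 mod 19 = 5, 6997 mod 7 = 4, 6997 mod 9 = 4.

x ≡ 6997 (mod 23940).
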